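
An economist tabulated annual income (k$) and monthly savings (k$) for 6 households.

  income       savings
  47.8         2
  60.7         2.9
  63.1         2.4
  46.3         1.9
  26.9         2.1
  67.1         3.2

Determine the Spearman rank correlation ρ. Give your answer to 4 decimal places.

Rank income: 3, 4, 5, 2, 1, 6
Rank savings: 2, 5, 4, 1, 3, 6
d = rank(income) − rank(savings): 1, -1, 1, 1, -2, 0; Σd² = 8
ρ = 1 − 6Σd² / [n(n²−1)] = 1 − 6×8 / (6×35) = 1 − 48/210 ≈ 0.7714

0.7714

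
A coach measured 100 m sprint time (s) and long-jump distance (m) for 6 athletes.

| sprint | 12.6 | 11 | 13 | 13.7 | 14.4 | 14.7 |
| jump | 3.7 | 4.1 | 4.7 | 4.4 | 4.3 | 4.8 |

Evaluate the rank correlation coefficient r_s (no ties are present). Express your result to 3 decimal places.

Rank sprint: 2, 1, 3, 4, 5, 6
Rank jump: 1, 2, 5, 4, 3, 6
d = rank(sprint) − rank(jump): 1, -1, -2, 0, 2, 0; Σd² = 10
ρ = 1 − 6Σd² / [n(n²−1)] = 1 − 6×10 / (6×35) = 1 − 60/210 ≈ 0.714

0.714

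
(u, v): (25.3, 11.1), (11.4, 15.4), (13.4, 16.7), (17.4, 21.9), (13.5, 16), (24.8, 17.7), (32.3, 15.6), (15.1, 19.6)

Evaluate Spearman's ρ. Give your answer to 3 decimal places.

Rank u: 7, 1, 2, 5, 3, 6, 8, 4
Rank v: 1, 2, 5, 8, 4, 6, 3, 7
d = rank(u) − rank(v): 6, -1, -3, -3, -1, 0, 5, -3; Σd² = 90
ρ = 1 − 6Σd² / [n(n²−1)] = 1 − 6×90 / (8×63) = 1 − 540/504 ≈ -0.071

-0.071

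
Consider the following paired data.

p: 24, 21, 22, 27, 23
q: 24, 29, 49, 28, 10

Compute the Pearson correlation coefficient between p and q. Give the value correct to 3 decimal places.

-0.210

n = 5, Σp = 117, Σq = 140, Σp² = 2759, Σq² = 4702, Σpq = 3249
nΣpq − ΣpΣq = 16245 − 16380 = -135
nΣp² − (Σp)² = 13795 − 13689 = 106; nΣq² − (Σq)² = 23510 − 19600 = 3910
r = -135 / √(106 × 3910) = -135 / 643.7857 ≈ -0.210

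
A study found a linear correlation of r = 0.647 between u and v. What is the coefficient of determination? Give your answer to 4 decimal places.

r² = (0.647)² = 0.4186

0.4186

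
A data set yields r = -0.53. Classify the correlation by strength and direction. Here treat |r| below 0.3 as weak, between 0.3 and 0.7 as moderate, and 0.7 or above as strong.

r = -0.53 < 0 so the relationship is negative.
|r| = 0.53, which falls in the moderate range.

moderate negative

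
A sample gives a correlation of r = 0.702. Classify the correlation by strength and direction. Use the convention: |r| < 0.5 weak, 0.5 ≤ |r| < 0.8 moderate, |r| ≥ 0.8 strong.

moderate positive

r = 0.702 > 0 so the relationship is positive.
|r| = 0.702, which falls in the moderate range.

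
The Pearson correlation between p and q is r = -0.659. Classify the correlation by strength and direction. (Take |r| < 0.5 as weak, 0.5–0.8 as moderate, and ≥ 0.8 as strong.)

moderate negative

r = -0.659 < 0 so the relationship is negative.
|r| = 0.659, which falls in the moderate range.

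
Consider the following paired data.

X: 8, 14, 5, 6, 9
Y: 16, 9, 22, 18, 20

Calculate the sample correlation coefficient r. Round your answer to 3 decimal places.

n = 5, ΣX = 42, ΣY = 85, ΣX² = 402, ΣY² = 1545, ΣXY = 652
nΣXY − ΣXΣY = 3260 − 3570 = -310
nΣX² − (ΣX)² = 2010 − 1764 = 246; nΣY² − (ΣY)² = 7725 − 7225 = 500
r = -310 / √(246 × 500) = -310 / 350.7136 ≈ -0.884

-0.884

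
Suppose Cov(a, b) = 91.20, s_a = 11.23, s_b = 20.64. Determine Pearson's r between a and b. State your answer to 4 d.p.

0.3935

r = Cov(a,b) / (s_a · s_b) = 91.20 / (11.23 × 20.64)
  = 91.20 / 231.7872 ≈ 0.3935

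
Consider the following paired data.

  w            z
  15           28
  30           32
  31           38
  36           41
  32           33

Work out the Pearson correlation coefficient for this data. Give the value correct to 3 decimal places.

n = 5, Σw = 144, Σz = 172, Σw² = 4406, Σz² = 6022, Σwz = 5090
nΣwz − ΣwΣz = 25450 − 24768 = 682
nΣw² − (Σw)² = 22030 − 20736 = 1294; nΣz² − (Σz)² = 30110 − 29584 = 526
r = 682 / √(1294 × 526) = 682 / 825.0115 ≈ 0.827

0.827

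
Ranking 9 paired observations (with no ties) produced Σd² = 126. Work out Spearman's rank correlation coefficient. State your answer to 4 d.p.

-0.0500

ρ = 1 − 6Σd² / [n(n²−1)] = 1 − 6×126 / (9×80)
  = 1 − 756/720 = 1 − 1.05000 ≈ -0.0500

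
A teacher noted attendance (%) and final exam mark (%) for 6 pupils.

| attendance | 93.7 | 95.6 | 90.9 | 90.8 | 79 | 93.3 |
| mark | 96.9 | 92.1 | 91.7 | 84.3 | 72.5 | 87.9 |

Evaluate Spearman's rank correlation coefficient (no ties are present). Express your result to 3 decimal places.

0.886

Rank attendance: 5, 6, 3, 2, 1, 4
Rank mark: 6, 5, 4, 2, 1, 3
d = rank(attendance) − rank(mark): -1, 1, -1, 0, 0, 1; Σd² = 4
ρ = 1 − 6Σd² / [n(n²−1)] = 1 − 6×4 / (6×35) = 1 − 24/210 ≈ 0.886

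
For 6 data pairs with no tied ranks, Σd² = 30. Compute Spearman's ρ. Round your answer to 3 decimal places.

0.143

ρ = 1 − 6Σd² / [n(n²−1)] = 1 − 6×30 / (6×35)
  = 1 − 180/210 = 1 − 0.8571 ≈ 0.143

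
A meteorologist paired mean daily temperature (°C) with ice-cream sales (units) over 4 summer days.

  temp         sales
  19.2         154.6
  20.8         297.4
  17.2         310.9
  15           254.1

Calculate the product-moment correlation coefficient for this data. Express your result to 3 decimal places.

n = 4, Σx = 72.2, Σy = 1017, Σx² = 1322.12, Σy² = 273573.54, Σxy = 18313.22
nΣxy − ΣxΣy = 73252.88 − 73427.4 = -174.52
nΣx² − (Σx)² = 5288.48 − 5212.84 = 75.64; nΣy² − (Σy)² = 1094294.16 − 1034289 = 60005.16
r = -174.52 / √(75.64 × 60005.16) = -174.52 / 2130.4437 ≈ -0.082

-0.082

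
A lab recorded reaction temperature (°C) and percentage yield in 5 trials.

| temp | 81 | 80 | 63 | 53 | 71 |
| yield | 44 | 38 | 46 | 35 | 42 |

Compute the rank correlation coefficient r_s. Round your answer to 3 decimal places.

0.300

Rank temp: 5, 4, 2, 1, 3
Rank yield: 4, 2, 5, 1, 3
d = rank(temp) − rank(yield): 1, 2, -3, 0, 0; Σd² = 14
ρ = 1 − 6Σd² / [n(n²−1)] = 1 − 6×14 / (5×24) = 1 − 84/120 ≈ 0.300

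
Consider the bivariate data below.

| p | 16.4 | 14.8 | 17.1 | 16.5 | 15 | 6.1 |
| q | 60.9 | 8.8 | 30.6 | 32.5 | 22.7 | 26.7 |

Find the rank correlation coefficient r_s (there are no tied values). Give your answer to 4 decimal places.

0.6000

Rank p: 4, 2, 6, 5, 3, 1
Rank q: 6, 1, 4, 5, 2, 3
d = rank(p) − rank(q): -2, 1, 2, 0, 1, -2; Σd² = 14
ρ = 1 − 6Σd² / [n(n²−1)] = 1 − 6×14 / (6×35) = 1 − 84/210 ≈ 0.6000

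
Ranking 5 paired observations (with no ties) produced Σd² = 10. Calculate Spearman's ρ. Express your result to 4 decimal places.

0.5000

ρ = 1 − 6Σd² / [n(n²−1)] = 1 − 6×10 / (5×24)
  = 1 − 60/120 = 1 − 0.50000 ≈ 0.5000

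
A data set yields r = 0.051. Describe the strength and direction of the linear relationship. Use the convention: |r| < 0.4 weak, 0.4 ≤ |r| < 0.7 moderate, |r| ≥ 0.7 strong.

r = 0.051 > 0 so the relationship is positive.
|r| = 0.051, which falls in the weak range.

weak positive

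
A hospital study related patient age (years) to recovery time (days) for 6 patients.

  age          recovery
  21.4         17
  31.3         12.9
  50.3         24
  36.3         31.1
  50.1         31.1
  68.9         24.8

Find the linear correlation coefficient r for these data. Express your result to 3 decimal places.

0.490

n = 6, Σx = 258.3, Σy = 140.9, Σx² = 12542.65, Σy² = 3580.87, Σxy = 6370.53
nΣxy − ΣxΣy = 38223.18 − 36394.47 = 1828.71
nΣx² − (Σx)² = 75255.9 − 66718.89 = 8537.01; nΣy² − (Σy)² = 21485.22 − 19852.81 = 1632.41
r = 1828.71 / √(8537.01 × 1632.41) = 1828.71 / 3733.0819 ≈ 0.490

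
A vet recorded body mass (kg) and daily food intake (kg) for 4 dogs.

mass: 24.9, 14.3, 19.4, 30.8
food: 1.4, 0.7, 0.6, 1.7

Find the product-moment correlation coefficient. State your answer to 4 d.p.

0.9228

n = 4, Σx = 89.4, Σy = 4.4, Σx² = 2149.5, Σy² = 5.7, Σxy = 108.87
nΣxy − ΣxΣy = 435.48 − 393.36 = 42.12
nΣx² − (Σx)² = 8598 − 7992.36 = 605.64; nΣy² − (Σy)² = 22.8 − 19.36 = 3.44
r = 42.12 / √(605.64 × 3.44) = 42.12 / 45.6443 ≈ 0.9228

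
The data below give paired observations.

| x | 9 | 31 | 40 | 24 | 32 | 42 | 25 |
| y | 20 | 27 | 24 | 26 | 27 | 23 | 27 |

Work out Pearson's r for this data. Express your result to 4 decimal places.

0.3360

n = 7, Σx = 203, Σy = 174, Σx² = 6631, Σy² = 4368, Σxy = 5106
nΣxy − ΣxΣy = 35742 − 35322 = 420
nΣx² − (Σx)² = 46417 − 41209 = 5208; nΣy² − (Σy)² = 30576 − 30276 = 300
r = 420 / √(5208 × 300) = 420 / 1249.9600 ≈ 0.3360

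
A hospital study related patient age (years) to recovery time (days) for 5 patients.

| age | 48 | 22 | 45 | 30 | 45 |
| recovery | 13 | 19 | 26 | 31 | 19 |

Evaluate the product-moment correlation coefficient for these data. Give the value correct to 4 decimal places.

-0.3365

n = 5, Σx = 190, Σy = 108, Σx² = 7738, Σy² = 2528, Σxy = 3997
nΣxy − ΣxΣy = 19985 − 20520 = -535
nΣx² − (Σx)² = 38690 − 36100 = 2590; nΣy² − (Σy)² = 12640 − 11664 = 976
r = -535 / √(2590 × 976) = -535 / 1589.9182 ≈ -0.3365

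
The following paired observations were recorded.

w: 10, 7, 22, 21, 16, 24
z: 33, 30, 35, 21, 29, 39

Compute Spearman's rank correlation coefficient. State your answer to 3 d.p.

0.486

Rank w: 2, 1, 5, 4, 3, 6
Rank z: 4, 3, 5, 1, 2, 6
d = rank(w) − rank(z): -2, -2, 0, 3, 1, 0; Σd² = 18
ρ = 1 − 6Σd² / [n(n²−1)] = 1 − 6×18 / (6×35) = 1 − 108/210 ≈ 0.486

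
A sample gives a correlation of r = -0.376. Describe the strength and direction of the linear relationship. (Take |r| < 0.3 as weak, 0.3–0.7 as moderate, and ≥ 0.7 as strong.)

r = -0.376 < 0 so the relationship is negative.
|r| = 0.376, which falls in the moderate range.

moderate negative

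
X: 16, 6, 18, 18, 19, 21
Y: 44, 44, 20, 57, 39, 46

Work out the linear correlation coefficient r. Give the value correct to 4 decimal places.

-0.0690

n = 6, ΣX = 98, ΣY = 250, ΣX² = 1742, ΣY² = 11158, ΣXY = 4061
nΣXY − ΣXΣY = 24366 − 24500 = -134
nΣX² − (ΣX)² = 10452 − 9604 = 848; nΣY² − (ΣY)² = 66948 − 62500 = 4448
r = -134 / √(848 × 4448) = -134 / 1942.1390 ≈ -0.0690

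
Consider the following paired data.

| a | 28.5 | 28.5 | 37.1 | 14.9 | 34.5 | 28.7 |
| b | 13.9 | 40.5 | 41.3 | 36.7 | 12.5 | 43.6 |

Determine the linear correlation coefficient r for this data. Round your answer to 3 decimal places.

-0.178

n = 6, Σa = 172.2, Σb = 188.5, Σa² = 5236.86, Σb² = 6943.25, Σab = 5312.03
nΣab − ΣaΣb = 31872.18 − 32459.7 = -587.52
nΣa² − (Σa)² = 31421.16 − 29652.84 = 1768.32; nΣb² − (Σb)² = 41659.5 − 35532.25 = 6127.25
r = -587.52 / √(1768.32 × 6127.25) = -587.52 / 3291.6468 ≈ -0.178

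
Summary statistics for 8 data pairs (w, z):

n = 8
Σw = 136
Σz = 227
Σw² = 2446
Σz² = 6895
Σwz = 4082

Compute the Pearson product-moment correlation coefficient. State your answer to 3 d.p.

0.904

r = (nΣwz − ΣwΣz) / √[(nΣw² − (Σw)²)(nΣz² − (Σz)²)]
Numerator: 8×4082 − 136×227 = 1784
Denominator: √[(19568 − 18496)(55160 − 51529)] = √[1072 × 3631] = 1972.9247
r = 1784 / 1972.9247 ≈ 0.904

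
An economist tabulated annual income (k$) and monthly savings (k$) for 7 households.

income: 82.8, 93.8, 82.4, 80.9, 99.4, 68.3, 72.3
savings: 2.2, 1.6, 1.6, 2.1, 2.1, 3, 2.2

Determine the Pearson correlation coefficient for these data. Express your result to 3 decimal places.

-0.627

n = 7, Σx = 579.9, Σy = 14.8, Σx² = 48761.39, Σy² = 32.62, Σxy = 1206.67
nΣxy − ΣxΣy = 8446.69 − 8582.52 = -135.83
nΣx² − (Σx)² = 341329.73 − 336284.01 = 5045.72; nΣy² − (Σy)² = 228.34 − 219.04 = 9.3
r = -135.83 / √(5045.72 × 9.3) = -135.83 / 216.6222 ≈ -0.627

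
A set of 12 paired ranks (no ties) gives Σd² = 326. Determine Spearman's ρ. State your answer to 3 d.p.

-0.140

ρ = 1 − 6Σd² / [n(n²−1)] = 1 − 6×326 / (12×143)
  = 1 − 1956/1716 = 1 − 1.1399 ≈ -0.140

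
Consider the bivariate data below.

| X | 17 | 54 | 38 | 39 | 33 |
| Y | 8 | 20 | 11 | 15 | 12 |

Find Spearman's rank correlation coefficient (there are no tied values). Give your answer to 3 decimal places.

Rank X: 1, 5, 3, 4, 2
Rank Y: 1, 5, 2, 4, 3
d = rank(X) − rank(Y): 0, 0, 1, 0, -1; Σd² = 2
ρ = 1 − 6Σd² / [n(n²−1)] = 1 − 6×2 / (5×24) = 1 − 12/120 ≈ 0.900

0.900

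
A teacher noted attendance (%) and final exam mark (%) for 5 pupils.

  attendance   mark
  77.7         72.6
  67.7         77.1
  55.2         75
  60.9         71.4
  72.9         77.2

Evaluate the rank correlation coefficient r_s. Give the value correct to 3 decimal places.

Rank attendance: 5, 3, 1, 2, 4
Rank mark: 2, 4, 3, 1, 5
d = rank(attendance) − rank(mark): 3, -1, -2, 1, -1; Σd² = 16
ρ = 1 − 6Σd² / [n(n²−1)] = 1 − 6×16 / (5×24) = 1 − 96/120 ≈ 0.200

0.200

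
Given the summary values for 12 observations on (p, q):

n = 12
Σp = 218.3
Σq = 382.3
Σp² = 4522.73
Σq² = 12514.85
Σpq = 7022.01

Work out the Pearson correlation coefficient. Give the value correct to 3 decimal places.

0.157

r = (nΣpq − ΣpΣq) / √[(nΣp² − (Σp)²)(nΣq² − (Σq)²)]
Numerator: 12×7022.01 − 218.3×382.3 = 808.03
Denominator: √[(54272.76 − 47654.89)(150178.2 − 146153.29)] = √[6617.87 × 4024.91] = 5161.0397
r = 808.03 / 5161.0397 ≈ 0.157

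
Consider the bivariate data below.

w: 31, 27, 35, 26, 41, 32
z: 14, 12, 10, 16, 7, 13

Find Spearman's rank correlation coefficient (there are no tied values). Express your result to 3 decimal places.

Rank w: 3, 2, 5, 1, 6, 4
Rank z: 5, 3, 2, 6, 1, 4
d = rank(w) − rank(z): -2, -1, 3, -5, 5, 0; Σd² = 64
ρ = 1 − 6Σd² / [n(n²−1)] = 1 − 6×64 / (6×35) = 1 − 384/210 ≈ -0.829

-0.829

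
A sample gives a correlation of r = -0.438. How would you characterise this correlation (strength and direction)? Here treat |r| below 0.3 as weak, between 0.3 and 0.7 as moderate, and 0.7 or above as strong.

moderate negative

r = -0.438 < 0 so the relationship is negative.
|r| = 0.438, which falls in the moderate range.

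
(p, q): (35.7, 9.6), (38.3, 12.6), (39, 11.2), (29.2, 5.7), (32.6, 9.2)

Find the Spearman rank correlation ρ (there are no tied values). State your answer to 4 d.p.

Rank p: 3, 4, 5, 1, 2
Rank q: 3, 5, 4, 1, 2
d = rank(p) − rank(q): 0, -1, 1, 0, 0; Σd² = 2
ρ = 1 − 6Σd² / [n(n²−1)] = 1 − 6×2 / (5×24) = 1 − 12/120 ≈ 0.9000

0.9000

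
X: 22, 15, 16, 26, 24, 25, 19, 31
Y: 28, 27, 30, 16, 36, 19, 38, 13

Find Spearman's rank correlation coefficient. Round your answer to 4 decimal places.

Rank X: 4, 1, 2, 7, 5, 6, 3, 8
Rank Y: 5, 4, 6, 2, 7, 3, 8, 1
d = rank(X) − rank(Y): -1, -3, -4, 5, -2, 3, -5, 7; Σd² = 138
ρ = 1 − 6Σd² / [n(n²−1)] = 1 − 6×138 / (8×63) = 1 − 828/504 ≈ -0.6429

-0.6429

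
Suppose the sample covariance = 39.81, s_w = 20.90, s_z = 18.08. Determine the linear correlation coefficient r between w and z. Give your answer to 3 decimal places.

r = Cov(w,z) / (s_w · s_z) = 39.81 / (20.90 × 18.08)
  = 39.81 / 377.8720 ≈ 0.105

0.105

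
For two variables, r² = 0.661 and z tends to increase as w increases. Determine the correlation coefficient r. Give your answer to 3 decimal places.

|r| = √0.661 = 0.813
The association is positive, so r = 0.813.

0.813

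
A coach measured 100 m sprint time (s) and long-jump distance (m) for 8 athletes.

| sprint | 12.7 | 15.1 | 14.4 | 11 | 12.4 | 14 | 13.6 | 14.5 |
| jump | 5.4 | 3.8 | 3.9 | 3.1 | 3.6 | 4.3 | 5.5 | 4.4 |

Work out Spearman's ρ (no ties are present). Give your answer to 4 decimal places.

Rank sprint: 3, 8, 6, 1, 2, 5, 4, 7
Rank jump: 7, 3, 4, 1, 2, 5, 8, 6
d = rank(sprint) − rank(jump): -4, 5, 2, 0, 0, 0, -4, 1; Σd² = 62
ρ = 1 − 6Σd² / [n(n²−1)] = 1 − 6×62 / (8×63) = 1 − 372/504 ≈ 0.2619

0.2619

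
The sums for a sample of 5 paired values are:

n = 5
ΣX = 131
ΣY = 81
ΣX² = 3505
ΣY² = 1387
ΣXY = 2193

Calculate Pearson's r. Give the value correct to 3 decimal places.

r = (nΣXY − ΣXΣY) / √[(nΣX² − (ΣX)²)(nΣY² − (ΣY)²)]
Numerator: 5×2193 − 131×81 = 354
Denominator: √[(17525 − 17161)(6935 − 6561)] = √[364 × 374] = 368.9661
r = 354 / 368.9661 ≈ 0.959

0.959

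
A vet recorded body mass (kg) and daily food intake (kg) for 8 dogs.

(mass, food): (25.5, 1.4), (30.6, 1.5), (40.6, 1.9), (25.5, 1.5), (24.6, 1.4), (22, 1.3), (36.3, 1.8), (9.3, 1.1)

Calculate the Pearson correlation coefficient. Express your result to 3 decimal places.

n = 8, Σx = 214.4, Σy = 11.9, Σx² = 6378.56, Σy² = 18.17, Σxy = 335.6
nΣxy − ΣxΣy = 2684.8 − 2551.36 = 133.44
nΣx² − (Σx)² = 51028.48 − 45967.36 = 5061.12; nΣy² − (Σy)² = 145.36 − 141.61 = 3.75
r = 133.44 / √(5061.12 × 3.75) = 133.44 / 137.7650 ≈ 0.969

0.969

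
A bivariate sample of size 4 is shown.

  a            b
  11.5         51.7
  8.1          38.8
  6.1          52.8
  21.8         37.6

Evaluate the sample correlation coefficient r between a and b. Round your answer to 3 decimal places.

n = 4, Σa = 47.5, Σb = 180.9, Σa² = 710.31, Σb² = 8379.93, Σab = 2050.59
nΣab − ΣaΣb = 8202.36 − 8592.75 = -390.39
nΣa² − (Σa)² = 2841.24 − 2256.25 = 584.99; nΣb² − (Σb)² = 33519.72 − 32724.81 = 794.91
r = -390.39 / √(584.99 × 794.91) = -390.39 / 681.9196 ≈ -0.572

-0.572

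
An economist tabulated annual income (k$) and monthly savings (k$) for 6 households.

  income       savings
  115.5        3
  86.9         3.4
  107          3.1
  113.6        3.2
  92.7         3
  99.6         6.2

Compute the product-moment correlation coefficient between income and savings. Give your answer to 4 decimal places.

-0.1805

n = 6, Σx = 615.3, Σy = 21.9, Σx² = 63759.27, Σy² = 87.85, Σxy = 2232.8
nΣxy − ΣxΣy = 13396.8 − 13475.07 = -78.27
nΣx² − (Σx)² = 382555.62 − 378594.09 = 3961.53; nΣy² − (Σy)² = 527.1 − 479.61 = 47.49
r = -78.27 / √(3961.53 × 47.49) = -78.27 / 433.7431 ≈ -0.1805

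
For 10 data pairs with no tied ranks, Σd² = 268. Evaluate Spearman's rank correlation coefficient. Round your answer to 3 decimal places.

ρ = 1 − 6Σd² / [n(n²−1)] = 1 − 6×268 / (10×99)
  = 1 − 1608/990 = 1 − 1.6242 ≈ -0.624

-0.624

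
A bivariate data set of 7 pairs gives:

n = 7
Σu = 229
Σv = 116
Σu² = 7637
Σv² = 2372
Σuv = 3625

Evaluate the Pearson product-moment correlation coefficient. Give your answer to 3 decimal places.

r = (nΣuv − ΣuΣv) / √[(nΣu² − (Σu)²)(nΣv² − (Σv)²)]
Numerator: 7×3625 − 229×116 = -1189
Denominator: √[(53459 − 52441)(16604 − 13456)] = √[1018 × 3148] = 1790.1575
r = -1189 / 1790.1575 ≈ -0.664

-0.664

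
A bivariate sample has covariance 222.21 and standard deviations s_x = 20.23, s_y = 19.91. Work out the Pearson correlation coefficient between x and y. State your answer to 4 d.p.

r = Cov(x,y) / (s_x · s_y) = 222.21 / (20.23 × 19.91)
  = 222.21 / 402.7793 ≈ 0.5517

0.5517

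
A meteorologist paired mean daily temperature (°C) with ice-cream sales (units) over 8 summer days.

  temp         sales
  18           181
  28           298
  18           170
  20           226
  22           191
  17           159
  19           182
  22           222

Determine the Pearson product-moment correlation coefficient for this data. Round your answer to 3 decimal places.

0.932

n = 8, Σx = 164, Σy = 1629, Σx² = 3450, Σy² = 345711, Σxy = 34429
nΣxy − ΣxΣy = 275432 − 267156 = 8276
nΣx² − (Σx)² = 27600 − 26896 = 704; nΣy² − (Σy)² = 2765688 − 2653641 = 112047
r = 8276 / √(704 × 112047) = 8276 / 8881.5026 ≈ 0.932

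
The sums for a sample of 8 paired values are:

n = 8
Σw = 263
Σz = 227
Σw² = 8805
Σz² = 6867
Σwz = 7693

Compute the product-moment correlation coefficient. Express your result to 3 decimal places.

r = (nΣwz − ΣwΣz) / √[(nΣw² − (Σw)²)(nΣz² − (Σz)²)]
Numerator: 8×7693 − 263×227 = 1843
Denominator: √[(70440 − 69169)(54936 − 51529)] = √[1271 × 3407] = 2080.9366
r = 1843 / 2080.9366 ≈ 0.886

0.886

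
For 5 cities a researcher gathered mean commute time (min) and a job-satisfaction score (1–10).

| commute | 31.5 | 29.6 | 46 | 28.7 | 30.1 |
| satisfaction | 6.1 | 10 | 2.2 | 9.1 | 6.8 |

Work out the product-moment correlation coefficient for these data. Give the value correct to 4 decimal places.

n = 5, Σx = 165.9, Σy = 34.2, Σx² = 5714.11, Σy² = 271.1, Σxy = 1055.2
nΣxy − ΣxΣy = 5276 − 5673.78 = -397.78
nΣx² − (Σx)² = 28570.55 − 27522.81 = 1047.74; nΣy² − (Σy)² = 1355.5 − 1169.64 = 185.86
r = -397.78 / √(1047.74 × 185.86) = -397.78 / 441.2856 ≈ -0.9014

-0.9014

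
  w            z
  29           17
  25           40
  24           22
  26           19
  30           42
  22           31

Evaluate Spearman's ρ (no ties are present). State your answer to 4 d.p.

0.0286

Rank w: 5, 3, 2, 4, 6, 1
Rank z: 1, 5, 3, 2, 6, 4
d = rank(w) − rank(z): 4, -2, -1, 2, 0, -3; Σd² = 34
ρ = 1 − 6Σd² / [n(n²−1)] = 1 − 6×34 / (6×35) = 1 − 204/210 ≈ 0.0286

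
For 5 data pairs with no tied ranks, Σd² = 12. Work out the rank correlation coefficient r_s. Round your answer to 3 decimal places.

0.400

ρ = 1 − 6Σd² / [n(n²−1)] = 1 − 6×12 / (5×24)
  = 1 − 72/120 = 1 − 0.6000 ≈ 0.400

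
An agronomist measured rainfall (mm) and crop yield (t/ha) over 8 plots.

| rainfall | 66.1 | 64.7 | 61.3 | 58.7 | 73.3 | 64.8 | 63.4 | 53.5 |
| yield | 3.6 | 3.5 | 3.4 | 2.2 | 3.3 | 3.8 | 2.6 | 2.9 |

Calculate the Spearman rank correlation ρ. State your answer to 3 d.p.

Rank rainfall: 7, 5, 3, 2, 8, 6, 4, 1
Rank yield: 7, 6, 5, 1, 4, 8, 2, 3
d = rank(rainfall) − rank(yield): 0, -1, -2, 1, 4, -2, 2, -2; Σd² = 34
ρ = 1 − 6Σd² / [n(n²−1)] = 1 − 6×34 / (8×63) = 1 − 204/504 ≈ 0.595

0.595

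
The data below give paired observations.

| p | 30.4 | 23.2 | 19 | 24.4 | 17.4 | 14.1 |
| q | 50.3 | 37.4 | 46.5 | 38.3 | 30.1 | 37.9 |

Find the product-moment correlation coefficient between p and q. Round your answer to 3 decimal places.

0.584

n = 6, Σp = 128.5, Σq = 240.5, Σp² = 2920.33, Σq² = 9900.41, Σpq = 5272.95
nΣpq − ΣpΣq = 31637.7 − 30904.25 = 733.45
nΣp² − (Σp)² = 17521.98 − 16512.25 = 1009.73; nΣq² − (Σq)² = 59402.46 − 57840.25 = 1562.21
r = 733.45 / √(1009.73 × 1562.21) = 733.45 / 1255.9500 ≈ 0.584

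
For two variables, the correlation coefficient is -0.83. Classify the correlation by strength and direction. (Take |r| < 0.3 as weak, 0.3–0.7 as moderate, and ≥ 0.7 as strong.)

strong negative

r = -0.83 < 0 so the relationship is negative.
|r| = 0.83, which falls in the strong range.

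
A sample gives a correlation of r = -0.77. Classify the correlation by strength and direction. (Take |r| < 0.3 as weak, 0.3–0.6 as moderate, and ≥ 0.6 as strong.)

strong negative

r = -0.77 < 0 so the relationship is negative.
|r| = 0.77, which falls in the strong range.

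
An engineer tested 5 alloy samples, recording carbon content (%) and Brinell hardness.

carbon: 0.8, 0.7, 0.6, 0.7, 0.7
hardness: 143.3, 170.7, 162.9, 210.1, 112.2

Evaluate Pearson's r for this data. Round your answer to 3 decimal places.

-0.192

n = 5, Σx = 3.5, Σy = 799.2, Σx² = 2.47, Σy² = 132940.64, Σxy = 557.48
nΣxy − ΣxΣy = 2787.4 − 2797.2 = -9.8
nΣx² − (Σx)² = 12.35 − 12.25 = 0.1; nΣy² − (Σy)² = 664703.2 − 638720.64 = 25982.56
r = -9.8 / √(0.1 × 25982.56) = -9.8 / 50.9731 ≈ -0.192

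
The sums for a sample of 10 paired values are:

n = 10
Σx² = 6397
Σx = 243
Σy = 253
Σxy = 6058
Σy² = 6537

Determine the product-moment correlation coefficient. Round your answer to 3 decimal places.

r = (nΣxy − ΣxΣy) / √[(nΣx² − (Σx)²)(nΣy² − (Σy)²)]
Numerator: 10×6058 − 243×253 = -899
Denominator: √[(63970 − 59049)(65370 − 64009)] = √[4921 × 1361] = 2587.9492
r = -899 / 2587.9492 ≈ -0.347

-0.347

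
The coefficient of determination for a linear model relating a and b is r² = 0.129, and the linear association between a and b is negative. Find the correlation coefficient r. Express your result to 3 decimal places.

-0.359

|r| = √0.129 = 0.359
The association is negative, so r = −0.359.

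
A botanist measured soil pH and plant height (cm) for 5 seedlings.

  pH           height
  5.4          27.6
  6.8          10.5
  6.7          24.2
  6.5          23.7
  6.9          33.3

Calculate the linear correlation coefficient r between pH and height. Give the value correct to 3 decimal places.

n = 5, Σx = 32.3, Σy = 119.3, Σx² = 210.15, Σy² = 3128.23, Σxy = 766.4
nΣxy − ΣxΣy = 3832 − 3853.39 = -21.39
nΣx² − (Σx)² = 1050.75 − 1043.29 = 7.46; nΣy² − (Σy)² = 15641.15 − 14232.49 = 1408.66
r = -21.39 / √(7.46 × 1408.66) = -21.39 / 102.5115 ≈ -0.209

-0.209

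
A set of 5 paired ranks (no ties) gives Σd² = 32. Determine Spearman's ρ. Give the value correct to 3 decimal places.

-0.600

ρ = 1 − 6Σd² / [n(n²−1)] = 1 − 6×32 / (5×24)
  = 1 − 192/120 = 1 − 1.6000 ≈ -0.600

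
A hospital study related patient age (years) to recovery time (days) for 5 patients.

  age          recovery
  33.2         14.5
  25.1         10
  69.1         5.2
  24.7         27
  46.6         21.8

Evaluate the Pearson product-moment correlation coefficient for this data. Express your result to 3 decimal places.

n = 5, Σx = 198.7, Σy = 78.5, Σx² = 9288.71, Σy² = 1541.53, Σxy = 2774.5
nΣxy − ΣxΣy = 13872.5 − 15597.95 = -1725.45
nΣx² − (Σx)² = 46443.55 − 39481.69 = 6961.86; nΣy² − (Σy)² = 7707.65 − 6162.25 = 1545.4
r = -1725.45 / √(6961.86 × 1545.4) = -1725.45 / 3280.0699 ≈ -0.526

-0.526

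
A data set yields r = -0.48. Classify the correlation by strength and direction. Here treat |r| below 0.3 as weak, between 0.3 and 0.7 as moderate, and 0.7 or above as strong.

moderate negative

r = -0.48 < 0 so the relationship is negative.
|r| = 0.48, which falls in the moderate range.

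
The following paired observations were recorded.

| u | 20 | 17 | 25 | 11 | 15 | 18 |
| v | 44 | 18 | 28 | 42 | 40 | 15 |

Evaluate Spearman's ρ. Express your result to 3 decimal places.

Rank u: 5, 3, 6, 1, 2, 4
Rank v: 6, 2, 3, 5, 4, 1
d = rank(u) − rank(v): -1, 1, 3, -4, -2, 3; Σd² = 40
ρ = 1 − 6Σd² / [n(n²−1)] = 1 − 6×40 / (6×35) = 1 − 240/210 ≈ -0.143

-0.143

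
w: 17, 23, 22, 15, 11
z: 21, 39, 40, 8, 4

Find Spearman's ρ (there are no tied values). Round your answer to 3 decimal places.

0.900

Rank w: 3, 5, 4, 2, 1
Rank z: 3, 4, 5, 2, 1
d = rank(w) − rank(z): 0, 1, -1, 0, 0; Σd² = 2
ρ = 1 − 6Σd² / [n(n²−1)] = 1 − 6×2 / (5×24) = 1 − 12/120 ≈ 0.900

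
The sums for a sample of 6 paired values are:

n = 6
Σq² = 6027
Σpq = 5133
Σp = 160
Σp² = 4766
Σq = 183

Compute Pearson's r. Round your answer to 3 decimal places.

0.536

r = (nΣpq − ΣpΣq) / √[(nΣp² − (Σp)²)(nΣq² − (Σq)²)]
Numerator: 6×5133 − 160×183 = 1518
Denominator: √[(28596 − 25600)(36162 − 33489)] = √[2996 × 2673] = 2829.8954
r = 1518 / 2829.8954 ≈ 0.536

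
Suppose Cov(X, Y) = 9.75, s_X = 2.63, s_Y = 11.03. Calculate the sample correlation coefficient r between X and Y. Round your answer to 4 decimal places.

0.3361

r = Cov(X,Y) / (s_X · s_Y) = 9.75 / (2.63 × 11.03)
  = 9.75 / 29.0089 ≈ 0.3361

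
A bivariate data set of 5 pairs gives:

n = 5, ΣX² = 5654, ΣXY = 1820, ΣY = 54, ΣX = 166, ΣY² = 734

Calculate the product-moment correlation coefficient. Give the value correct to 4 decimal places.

r = (nΣXY − ΣXΣY) / √[(nΣX² − (ΣX)²)(nΣY² − (ΣY)²)]
Numerator: 5×1820 − 166×54 = 136
Denominator: √[(28270 − 27556)(3670 − 2916)] = √[714 × 754] = 733.7275
r = 136 / 733.7275 ≈ 0.1854

0.1854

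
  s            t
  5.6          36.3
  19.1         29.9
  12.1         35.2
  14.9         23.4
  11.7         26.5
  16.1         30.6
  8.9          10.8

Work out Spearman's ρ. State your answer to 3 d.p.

Rank s: 1, 7, 4, 5, 3, 6, 2
Rank t: 7, 4, 6, 2, 3, 5, 1
d = rank(s) − rank(t): -6, 3, -2, 3, 0, 1, 1; Σd² = 60
ρ = 1 − 6Σd² / [n(n²−1)] = 1 − 6×60 / (7×48) = 1 − 360/336 ≈ -0.071

-0.071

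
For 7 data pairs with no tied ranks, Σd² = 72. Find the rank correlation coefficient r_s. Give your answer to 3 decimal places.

-0.286

ρ = 1 − 6Σd² / [n(n²−1)] = 1 − 6×72 / (7×48)
  = 1 − 432/336 = 1 − 1.2857 ≈ -0.286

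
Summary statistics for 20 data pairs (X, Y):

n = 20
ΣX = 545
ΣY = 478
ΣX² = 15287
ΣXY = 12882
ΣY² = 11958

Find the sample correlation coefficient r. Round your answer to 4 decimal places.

r = (nΣXY − ΣXΣY) / √[(nΣX² − (ΣX)²)(nΣY² − (ΣY)²)]
Numerator: 20×12882 − 545×478 = -2870
Denominator: √[(305740 − 297025)(239160 − 228484)] = √[8715 × 10676] = 9645.7939
r = -2870 / 9645.7939 ≈ -0.2975

-0.2975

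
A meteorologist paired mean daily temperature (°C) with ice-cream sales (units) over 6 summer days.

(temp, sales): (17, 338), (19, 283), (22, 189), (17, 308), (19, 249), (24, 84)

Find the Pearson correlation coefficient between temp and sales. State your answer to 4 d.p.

n = 6, Σx = 118, Σy = 1451, Σx² = 2360, Σy² = 393975, Σxy = 27264
nΣxy − ΣxΣy = 163584 − 171218 = -7634
nΣx² − (Σx)² = 14160 − 13924 = 236; nΣy² − (Σy)² = 2363850 − 2105401 = 258449
r = -7634 / √(236 × 258449) = -7634 / 7809.8633 ≈ -0.9775

-0.9775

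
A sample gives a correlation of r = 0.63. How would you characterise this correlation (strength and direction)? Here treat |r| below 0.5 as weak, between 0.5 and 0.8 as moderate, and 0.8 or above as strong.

r = 0.63 > 0 so the relationship is positive.
|r| = 0.63, which falls in the moderate range.

moderate positive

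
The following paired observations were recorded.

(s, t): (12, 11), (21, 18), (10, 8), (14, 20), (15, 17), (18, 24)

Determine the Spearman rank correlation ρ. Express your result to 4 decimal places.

Rank s: 2, 6, 1, 3, 4, 5
Rank t: 2, 4, 1, 5, 3, 6
d = rank(s) − rank(t): 0, 2, 0, -2, 1, -1; Σd² = 10
ρ = 1 − 6Σd² / [n(n²−1)] = 1 − 6×10 / (6×35) = 1 − 60/210 ≈ 0.7143

0.7143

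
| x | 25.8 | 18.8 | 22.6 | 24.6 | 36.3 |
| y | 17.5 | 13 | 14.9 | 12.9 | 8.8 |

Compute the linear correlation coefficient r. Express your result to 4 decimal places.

n = 5, Σx = 128.1, Σy = 67.1, Σx² = 3452.69, Σy² = 941.11, Σxy = 1669.42
nΣxy − ΣxΣy = 8347.1 − 8595.51 = -248.41
nΣx² − (Σx)² = 17263.45 − 16409.61 = 853.84; nΣy² − (Σy)² = 4705.55 − 4502.41 = 203.14
r = -248.41 / √(853.84 × 203.14) = -248.41 / 416.4722 ≈ -0.5965

-0.5965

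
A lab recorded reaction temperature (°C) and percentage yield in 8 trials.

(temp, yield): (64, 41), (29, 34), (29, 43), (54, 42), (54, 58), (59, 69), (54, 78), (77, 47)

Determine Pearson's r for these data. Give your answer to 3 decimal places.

n = 8, Σx = 420, Σy = 412, Σx² = 23936, Σy² = 22868, Σxy = 22159
nΣxy − ΣxΣy = 177272 − 173040 = 4232
nΣx² − (Σx)² = 191488 − 176400 = 15088; nΣy² − (Σy)² = 182944 − 169744 = 13200
r = 4232 / √(15088 × 13200) = 4232 / 14112.4626 ≈ 0.300

0.300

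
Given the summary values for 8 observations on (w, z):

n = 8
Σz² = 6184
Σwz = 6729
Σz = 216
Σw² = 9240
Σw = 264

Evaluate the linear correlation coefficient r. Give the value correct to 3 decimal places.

r = (nΣwz − ΣwΣz) / √[(nΣw² − (Σw)²)(nΣz² − (Σz)²)]
Numerator: 8×6729 − 264×216 = -3192
Denominator: √[(73920 − 69696)(49472 − 46656)] = √[4224 × 2816] = 3448.8816
r = -3192 / 3448.8816 ≈ -0.926

-0.926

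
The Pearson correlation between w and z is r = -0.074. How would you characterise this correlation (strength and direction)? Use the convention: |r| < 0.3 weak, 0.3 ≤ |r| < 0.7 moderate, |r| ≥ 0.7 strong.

weak negative

r = -0.074 < 0 so the relationship is negative.
|r| = 0.074, which falls in the weak range.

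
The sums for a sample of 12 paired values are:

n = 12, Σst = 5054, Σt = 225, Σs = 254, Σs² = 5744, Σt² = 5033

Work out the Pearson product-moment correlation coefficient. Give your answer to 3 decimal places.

0.533

r = (nΣst − ΣsΣt) / √[(nΣs² − (Σs)²)(nΣt² − (Σt)²)]
Numerator: 12×5054 − 254×225 = 3498
Denominator: √[(68928 − 64516)(60396 − 50625)] = √[4412 × 9771] = 6565.7941
r = 3498 / 6565.7941 ≈ 0.533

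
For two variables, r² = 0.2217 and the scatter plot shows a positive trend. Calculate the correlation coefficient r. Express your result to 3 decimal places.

0.471

|r| = √0.2217 = 0.471
The association is positive, so r = 0.471.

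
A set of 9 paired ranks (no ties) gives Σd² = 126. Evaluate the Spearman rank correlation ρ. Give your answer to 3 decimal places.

-0.050

ρ = 1 − 6Σd² / [n(n²−1)] = 1 − 6×126 / (9×80)
  = 1 − 756/720 = 1 − 1.0500 ≈ -0.050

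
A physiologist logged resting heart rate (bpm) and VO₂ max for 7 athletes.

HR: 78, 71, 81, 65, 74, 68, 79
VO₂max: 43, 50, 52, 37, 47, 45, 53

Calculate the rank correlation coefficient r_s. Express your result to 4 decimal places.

Rank HR: 5, 3, 7, 1, 4, 2, 6
Rank VO₂max: 2, 5, 6, 1, 4, 3, 7
d = rank(HR) − rank(VO₂max): 3, -2, 1, 0, 0, -1, -1; Σd² = 16
ρ = 1 − 6Σd² / [n(n²−1)] = 1 − 6×16 / (7×48) = 1 − 96/336 ≈ 0.7143

0.7143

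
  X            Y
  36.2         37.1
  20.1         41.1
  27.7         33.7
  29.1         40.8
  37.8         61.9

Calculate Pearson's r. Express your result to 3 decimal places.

0.487

n = 5, ΣX = 150.9, ΣY = 214.6, ΣX² = 4757.39, ΣY² = 9697.56, ΣXY = 6629.72
nΣXY − ΣXΣY = 33148.6 − 32383.14 = 765.46
nΣX² − (ΣX)² = 23786.95 − 22770.81 = 1016.14; nΣY² − (ΣY)² = 48487.8 − 46053.16 = 2434.64
r = 765.46 / √(1016.14 × 2434.64) = 765.46 / 1572.8748 ≈ 0.487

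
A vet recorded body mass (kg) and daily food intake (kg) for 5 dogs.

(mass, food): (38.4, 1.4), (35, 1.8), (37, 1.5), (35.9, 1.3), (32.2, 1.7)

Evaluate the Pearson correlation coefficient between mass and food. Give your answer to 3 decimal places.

-0.631

n = 5, Σx = 178.5, Σy = 7.7, Σx² = 6394.21, Σy² = 12.03, Σxy = 273.67
nΣxy − ΣxΣy = 1368.35 − 1374.45 = -6.1
nΣx² − (Σx)² = 31971.05 − 31862.25 = 108.8; nΣy² − (Σy)² = 60.15 − 59.29 = 0.86
r = -6.1 / √(108.8 × 0.86) = -6.1 / 9.6731 ≈ -0.631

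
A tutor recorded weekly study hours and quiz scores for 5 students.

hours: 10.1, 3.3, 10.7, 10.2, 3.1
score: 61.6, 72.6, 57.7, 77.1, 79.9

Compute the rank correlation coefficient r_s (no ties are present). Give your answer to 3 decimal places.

-0.700

Rank hours: 3, 2, 5, 4, 1
Rank score: 2, 3, 1, 4, 5
d = rank(hours) − rank(score): 1, -1, 4, 0, -4; Σd² = 34
ρ = 1 − 6Σd² / [n(n²−1)] = 1 − 6×34 / (5×24) = 1 − 204/120 ≈ -0.700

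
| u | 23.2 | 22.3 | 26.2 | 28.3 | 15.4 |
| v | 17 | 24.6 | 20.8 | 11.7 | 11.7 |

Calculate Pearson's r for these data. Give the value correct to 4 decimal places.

n = 5, Σu = 115.4, Σv = 85.8, Σu² = 2760.02, Σv² = 1600.58, Σuv = 1999.23
nΣuv − ΣuΣv = 9996.15 − 9901.32 = 94.83
nΣu² − (Σu)² = 13800.1 − 13317.16 = 482.94; nΣv² − (Σv)² = 8002.9 − 7361.64 = 641.26
r = 94.83 / √(482.94 × 641.26) = 94.83 / 556.4981 ≈ 0.1704

0.1704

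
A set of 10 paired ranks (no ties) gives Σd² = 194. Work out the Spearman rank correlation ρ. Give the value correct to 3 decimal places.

ρ = 1 − 6Σd² / [n(n²−1)] = 1 − 6×194 / (10×99)
  = 1 − 1164/990 = 1 − 1.1758 ≈ -0.176

-0.176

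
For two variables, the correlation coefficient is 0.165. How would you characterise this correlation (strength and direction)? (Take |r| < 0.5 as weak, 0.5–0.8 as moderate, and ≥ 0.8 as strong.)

weak positive

r = 0.165 > 0 so the relationship is positive.
|r| = 0.165, which falls in the weak range.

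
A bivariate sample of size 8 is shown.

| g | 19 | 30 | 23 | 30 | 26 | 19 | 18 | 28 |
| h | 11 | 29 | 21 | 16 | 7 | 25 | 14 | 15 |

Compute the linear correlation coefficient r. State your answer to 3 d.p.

n = 8, Σg = 193, Σh = 138, Σg² = 4835, Σh² = 2754, Σgh = 3371
nΣgh − ΣgΣh = 26968 − 26634 = 334
nΣg² − (Σg)² = 38680 − 37249 = 1431; nΣh² − (Σh)² = 22032 − 19044 = 2988
r = 334 / √(1431 × 2988) = 334 / 2067.8075 ≈ 0.162

0.162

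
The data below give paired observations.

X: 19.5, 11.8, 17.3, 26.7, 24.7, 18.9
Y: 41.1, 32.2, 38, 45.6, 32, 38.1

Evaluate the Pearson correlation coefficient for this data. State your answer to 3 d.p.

0.490

n = 6, ΣX = 118.9, ΣY = 227, ΣX² = 2498.97, ΣY² = 8725.02, ΣXY = 4566.82
nΣXY − ΣXΣY = 27400.92 − 26990.3 = 410.62
nΣX² − (ΣX)² = 14993.82 − 14137.21 = 856.61; nΣY² − (ΣY)² = 52350.12 − 51529 = 821.12
r = 410.62 / √(856.61 × 821.12) = 410.62 / 838.6773 ≈ 0.490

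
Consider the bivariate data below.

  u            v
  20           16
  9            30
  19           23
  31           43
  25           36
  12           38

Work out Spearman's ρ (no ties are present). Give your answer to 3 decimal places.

0.314

Rank u: 4, 1, 3, 6, 5, 2
Rank v: 1, 3, 2, 6, 4, 5
d = rank(u) − rank(v): 3, -2, 1, 0, 1, -3; Σd² = 24
ρ = 1 − 6Σd² / [n(n²−1)] = 1 − 6×24 / (6×35) = 1 − 144/210 ≈ 0.314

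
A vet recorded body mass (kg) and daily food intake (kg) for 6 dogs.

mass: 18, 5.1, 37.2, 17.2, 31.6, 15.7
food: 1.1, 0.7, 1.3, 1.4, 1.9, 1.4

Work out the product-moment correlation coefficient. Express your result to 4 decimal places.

n = 6, Σx = 124.8, Σy = 7.8, Σx² = 3274.74, Σy² = 10.92, Σxy = 177.83
nΣxy − ΣxΣy = 1066.98 − 973.44 = 93.54
nΣx² − (Σx)² = 19648.44 − 15575.04 = 4073.4; nΣy² − (Σy)² = 65.52 − 60.84 = 4.68
r = 93.54 / √(4073.4 × 4.68) = 93.54 / 138.0707 ≈ 0.6775

0.6775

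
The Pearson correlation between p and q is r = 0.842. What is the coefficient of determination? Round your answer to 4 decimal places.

0.7090

r² = (0.842)² = 0.7090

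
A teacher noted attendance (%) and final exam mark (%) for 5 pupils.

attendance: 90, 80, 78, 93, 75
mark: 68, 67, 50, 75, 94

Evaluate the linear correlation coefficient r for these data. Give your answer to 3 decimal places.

-0.096

n = 5, Σx = 416, Σy = 354, Σx² = 34858, Σy² = 26074, Σxy = 29405
nΣxy − ΣxΣy = 147025 − 147264 = -239
nΣx² − (Σx)² = 174290 − 173056 = 1234; nΣy² − (Σy)² = 130370 − 125316 = 5054
r = -239 / √(1234 × 5054) = -239 / 2497.3258 ≈ -0.096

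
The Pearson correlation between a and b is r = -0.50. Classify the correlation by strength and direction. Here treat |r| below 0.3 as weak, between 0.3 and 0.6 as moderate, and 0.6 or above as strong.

moderate negative

r = -0.50 < 0 so the relationship is negative.
|r| = 0.50, which falls in the moderate range.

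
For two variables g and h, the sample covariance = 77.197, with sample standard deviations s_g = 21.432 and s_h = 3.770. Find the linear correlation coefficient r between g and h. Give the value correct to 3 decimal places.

r = Cov(g,h) / (s_g · s_h) = 77.197 / (21.432 × 3.770)
  = 77.197 / 80.7986 ≈ 0.955

0.955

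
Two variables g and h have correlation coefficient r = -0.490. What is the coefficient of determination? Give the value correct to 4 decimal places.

r² = (-0.490)² = 0.2401

0.2401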